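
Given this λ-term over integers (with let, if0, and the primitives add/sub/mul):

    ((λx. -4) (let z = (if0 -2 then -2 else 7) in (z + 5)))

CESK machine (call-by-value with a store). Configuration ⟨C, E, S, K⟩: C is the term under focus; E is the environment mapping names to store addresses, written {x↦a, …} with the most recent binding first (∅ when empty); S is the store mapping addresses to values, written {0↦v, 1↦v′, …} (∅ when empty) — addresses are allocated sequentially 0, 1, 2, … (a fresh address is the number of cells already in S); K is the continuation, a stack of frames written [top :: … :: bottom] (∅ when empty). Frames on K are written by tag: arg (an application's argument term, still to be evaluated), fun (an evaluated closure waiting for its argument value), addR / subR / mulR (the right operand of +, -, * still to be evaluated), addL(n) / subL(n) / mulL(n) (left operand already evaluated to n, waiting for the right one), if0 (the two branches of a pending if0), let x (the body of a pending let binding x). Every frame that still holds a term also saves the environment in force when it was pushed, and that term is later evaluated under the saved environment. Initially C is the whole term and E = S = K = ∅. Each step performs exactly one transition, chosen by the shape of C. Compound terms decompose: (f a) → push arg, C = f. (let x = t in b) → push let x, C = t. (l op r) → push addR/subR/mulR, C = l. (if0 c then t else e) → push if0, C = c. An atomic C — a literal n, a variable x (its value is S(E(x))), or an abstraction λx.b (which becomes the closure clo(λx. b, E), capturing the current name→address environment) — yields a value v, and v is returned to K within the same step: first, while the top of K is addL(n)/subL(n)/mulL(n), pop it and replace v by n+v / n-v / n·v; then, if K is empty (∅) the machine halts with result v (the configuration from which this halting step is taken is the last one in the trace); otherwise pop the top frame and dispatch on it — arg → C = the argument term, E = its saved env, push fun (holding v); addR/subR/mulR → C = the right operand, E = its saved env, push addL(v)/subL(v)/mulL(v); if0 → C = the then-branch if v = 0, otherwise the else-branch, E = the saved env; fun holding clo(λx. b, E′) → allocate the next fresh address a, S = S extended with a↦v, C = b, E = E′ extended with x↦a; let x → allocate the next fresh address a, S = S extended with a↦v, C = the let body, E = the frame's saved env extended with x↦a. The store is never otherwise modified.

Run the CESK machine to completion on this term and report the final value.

step 0: ⟨C=((λx. -4) (let z = (if0 -2 then -2 else 7) in (z + 5))); E=∅; S=∅; K=∅⟩
step 1: ⟨C=(λx. -4); E=∅; S=∅; K=[arg]⟩
step 2: ⟨C=(let z = (if0 -2 then -2 else 7) in (z + 5)); E=∅; S=∅; K=[fun]⟩
step 3: ⟨C=(if0 -2 then -2 else 7); E=∅; S=∅; K=[let z :: fun]⟩
step 4: ⟨C=-2; E=∅; S=∅; K=[if0 :: let z :: fun]⟩
step 5: ⟨C=7; E=∅; S=∅; K=[let z :: fun]⟩
step 6: ⟨C=(z + 5); E={z↦0}; S={0↦7}; K=[fun]⟩
step 7: ⟨C=z; E={z↦0}; S={0↦7}; K=[addR :: fun]⟩
step 8: ⟨C=5; E={z↦0}; S={0↦7}; K=[addL(7) :: fun]⟩
step 9: ⟨C=-4; E={x↦1}; S={0↦7, 1↦12}; K=∅⟩
→ final value -4

Answer: -4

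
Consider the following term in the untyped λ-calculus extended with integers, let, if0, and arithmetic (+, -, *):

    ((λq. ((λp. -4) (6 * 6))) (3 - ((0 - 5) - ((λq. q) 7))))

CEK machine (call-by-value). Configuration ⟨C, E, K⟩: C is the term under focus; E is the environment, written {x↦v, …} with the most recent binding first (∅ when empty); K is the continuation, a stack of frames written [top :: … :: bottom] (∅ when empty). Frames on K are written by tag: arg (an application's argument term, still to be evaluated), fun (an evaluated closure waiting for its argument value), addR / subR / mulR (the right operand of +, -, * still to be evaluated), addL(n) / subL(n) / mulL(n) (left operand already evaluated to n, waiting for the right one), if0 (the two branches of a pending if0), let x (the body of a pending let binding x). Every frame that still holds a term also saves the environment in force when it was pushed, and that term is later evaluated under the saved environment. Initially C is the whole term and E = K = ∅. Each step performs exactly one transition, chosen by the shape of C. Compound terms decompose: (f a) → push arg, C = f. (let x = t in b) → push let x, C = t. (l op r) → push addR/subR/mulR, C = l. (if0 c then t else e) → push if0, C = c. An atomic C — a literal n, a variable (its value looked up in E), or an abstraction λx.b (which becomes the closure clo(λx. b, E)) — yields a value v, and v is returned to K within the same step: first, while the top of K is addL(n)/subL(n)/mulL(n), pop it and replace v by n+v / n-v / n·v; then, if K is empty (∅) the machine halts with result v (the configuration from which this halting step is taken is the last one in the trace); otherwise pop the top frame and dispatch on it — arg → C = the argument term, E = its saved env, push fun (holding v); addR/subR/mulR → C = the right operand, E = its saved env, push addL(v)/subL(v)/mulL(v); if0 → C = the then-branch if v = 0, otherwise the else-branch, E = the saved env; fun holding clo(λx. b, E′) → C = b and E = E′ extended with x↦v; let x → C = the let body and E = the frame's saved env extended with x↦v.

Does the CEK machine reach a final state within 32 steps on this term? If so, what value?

t=0: <C=((λq. ((λp. -4) (6 * 6))) (3 - ((0 - 5) - ((λq. q) 7)))), E=∅, K=∅>
t=1: <C=(λq. ((λp. -4) (6 * 6))), E=∅, K=[arg]>
t=2: <C=(3 - ((0 - 5) - ((λq. q) 7))), E=∅, K=[fun]>
t=3: <C=3, E=∅, K=[subR :: fun]>
t=4: <C=((0 - 5) - ((λq. q) 7)), E=∅, K=[subL(3) :: fun]>
t=5: <C=(0 - 5), E=∅, K=[subR :: subL(3) :: fun]>
t=6: <C=0, E=∅, K=[subR :: subR :: subL(3) :: fun]>
t=7: <C=5, E=∅, K=[subL(0) :: subR :: subL(3) :: fun]>
t=8: <C=((λq. q) 7), E=∅, K=[subL(-5) :: subL(3) :: fun]>
t=9: <C=(λq. q), E=∅, K=[arg :: subL(-5) :: subL(3) :: fun]>
t=10: <C=7, E=∅, K=[fun :: subL(-5) :: subL(3) :: fun]>
t=11: <C=q, E={q↦7}, K=[subL(-5) :: subL(3) :: fun]>
t=12: <C=((λp. -4) (6 * 6)), E={q↦15}, K=∅>
t=13: <C=(λp. -4), E={q↦15}, K=[arg]>
t=14: <C=(6 * 6), E={q↦15}, K=[fun]>
t=15: <C=6, E={q↦15}, K=[mulR :: fun]>
t=16: <C=6, E={q↦15}, K=[mulL(6) :: fun]>
t=17: <C=-4, E={p↦36, q↦15}, K=∅>
→ final value -4

Answer: -4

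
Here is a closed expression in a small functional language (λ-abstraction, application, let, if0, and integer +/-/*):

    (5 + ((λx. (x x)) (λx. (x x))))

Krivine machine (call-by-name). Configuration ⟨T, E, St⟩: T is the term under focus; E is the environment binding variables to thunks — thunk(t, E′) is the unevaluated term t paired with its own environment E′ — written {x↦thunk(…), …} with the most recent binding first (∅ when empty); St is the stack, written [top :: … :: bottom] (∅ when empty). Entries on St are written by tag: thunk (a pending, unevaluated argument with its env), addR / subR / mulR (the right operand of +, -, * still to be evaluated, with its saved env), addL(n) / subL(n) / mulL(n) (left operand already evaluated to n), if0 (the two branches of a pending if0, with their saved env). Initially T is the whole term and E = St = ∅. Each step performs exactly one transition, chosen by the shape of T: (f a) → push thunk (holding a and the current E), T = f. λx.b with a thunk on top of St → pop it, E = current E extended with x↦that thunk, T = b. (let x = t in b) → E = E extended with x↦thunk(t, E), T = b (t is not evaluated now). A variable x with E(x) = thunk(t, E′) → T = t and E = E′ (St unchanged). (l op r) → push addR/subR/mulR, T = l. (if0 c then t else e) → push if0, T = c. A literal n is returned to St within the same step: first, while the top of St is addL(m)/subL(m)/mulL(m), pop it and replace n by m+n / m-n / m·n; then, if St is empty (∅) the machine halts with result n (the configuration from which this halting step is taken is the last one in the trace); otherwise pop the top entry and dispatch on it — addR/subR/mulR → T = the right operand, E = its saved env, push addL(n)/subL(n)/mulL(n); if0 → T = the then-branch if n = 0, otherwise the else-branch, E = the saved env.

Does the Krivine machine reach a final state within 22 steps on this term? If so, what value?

Answer: DIVERGES (no final state within 22 steps)

Derivation:
[0] ⟨T=(5 + ((λx. (x x)) (λx. (x x)))); E=∅; St=∅⟩
[1] ⟨T=5; E=∅; St=[addR]⟩
[2] ⟨T=((λx. (x x)) (λx. (x x))); E=∅; St=[addL(5)]⟩
[3] ⟨T=(λx. (x x)); E=∅; St=[thunk :: addL(5)]⟩
[4] ⟨T=(x x); E={x↦thunk((λx. (x x)), ∅)}; St=[addL(5)]⟩
[5] ⟨T=x; E={x↦thunk((λx. (x x)), ∅)}; St=[thunk :: addL(5)]⟩
[6] ⟨T=(λx. (x x)); E=∅; St=[thunk :: addL(5)]⟩
[7] ⟨T=(x x); E={x↦thunk(x, {x↦thunk((λx. (x x)), ∅)})}; St=[addL(5)]⟩
[8] ⟨T=x; E={x↦thunk(x, {x↦thunk((λx. (x x)), ∅)})}; St=[thunk :: addL(5)]⟩
[9] ⟨T=x; E={x↦thunk((λx. (x x)), ∅)}; St=[thunk :: addL(5)]⟩
[10] ⟨T=(λx. (x x)); E=∅; St=[thunk :: addL(5)]⟩
[11] ⟨T=(x x); E={x↦thunk(x, {x↦thunk(x, {x↦thunk((λx. (x x)), ∅)})})}; St=[addL(5)]⟩
[12] ⟨T=x; E={x↦thunk(x, {x↦thunk(x, {x↦thunk((λx. (x x)), ∅)})})}; St=[thunk :: addL(5)]⟩
[13] ⟨T=x; E={x↦thunk(x, {x↦thunk((λx. (x x)), ∅)})}; St=[thunk :: addL(5)]⟩
[14] ⟨T=x; E={x↦thunk((λx. (x x)), ∅)}; St=[thunk :: addL(5)]⟩
[15] ⟨T=(λx. (x x)); E=∅; St=[thunk :: addL(5)]⟩
[16] ⟨T=(x x); E={x↦thunk(x, {x↦thunk(x, {x↦thunk(x, {x↦thunk((λx. (x x)), ∅)})})})}; St=[addL(5)]⟩
[17] ⟨T=x; E={x↦thunk(x, {x↦thunk(x, {x↦thunk(x, {x↦thunk((λx. (x x)), ∅)})})})}; St=[thunk :: addL(5)]⟩
[18] ⟨T=x; E={x↦thunk(x, {x↦thunk(x, {x↦thunk((λx. (x x)), ∅)})})}; St=[thunk :: addL(5)]⟩
[19] ⟨T=x; E={x↦thunk(x, {x↦thunk((λx. (x x)), ∅)})}; St=[thunk :: addL(5)]⟩
[20] ⟨T=x; E={x↦thunk((λx. (x x)), ∅)}; St=[thunk :: addL(5)]⟩
[21] ⟨T=(λx. (x x)); E=∅; St=[thunk :: addL(5)]⟩
[22] ⟨T=(x x); E={x↦thunk(x, {x↦thunk(x, {x↦thunk(x, {x↦thunk(x, {x↦thunk((λx. (x x)), ∅)})})})})}; St=[addL(5)]⟩
→ 22 transitions taken and the configuration is still not final: no result within 22 steps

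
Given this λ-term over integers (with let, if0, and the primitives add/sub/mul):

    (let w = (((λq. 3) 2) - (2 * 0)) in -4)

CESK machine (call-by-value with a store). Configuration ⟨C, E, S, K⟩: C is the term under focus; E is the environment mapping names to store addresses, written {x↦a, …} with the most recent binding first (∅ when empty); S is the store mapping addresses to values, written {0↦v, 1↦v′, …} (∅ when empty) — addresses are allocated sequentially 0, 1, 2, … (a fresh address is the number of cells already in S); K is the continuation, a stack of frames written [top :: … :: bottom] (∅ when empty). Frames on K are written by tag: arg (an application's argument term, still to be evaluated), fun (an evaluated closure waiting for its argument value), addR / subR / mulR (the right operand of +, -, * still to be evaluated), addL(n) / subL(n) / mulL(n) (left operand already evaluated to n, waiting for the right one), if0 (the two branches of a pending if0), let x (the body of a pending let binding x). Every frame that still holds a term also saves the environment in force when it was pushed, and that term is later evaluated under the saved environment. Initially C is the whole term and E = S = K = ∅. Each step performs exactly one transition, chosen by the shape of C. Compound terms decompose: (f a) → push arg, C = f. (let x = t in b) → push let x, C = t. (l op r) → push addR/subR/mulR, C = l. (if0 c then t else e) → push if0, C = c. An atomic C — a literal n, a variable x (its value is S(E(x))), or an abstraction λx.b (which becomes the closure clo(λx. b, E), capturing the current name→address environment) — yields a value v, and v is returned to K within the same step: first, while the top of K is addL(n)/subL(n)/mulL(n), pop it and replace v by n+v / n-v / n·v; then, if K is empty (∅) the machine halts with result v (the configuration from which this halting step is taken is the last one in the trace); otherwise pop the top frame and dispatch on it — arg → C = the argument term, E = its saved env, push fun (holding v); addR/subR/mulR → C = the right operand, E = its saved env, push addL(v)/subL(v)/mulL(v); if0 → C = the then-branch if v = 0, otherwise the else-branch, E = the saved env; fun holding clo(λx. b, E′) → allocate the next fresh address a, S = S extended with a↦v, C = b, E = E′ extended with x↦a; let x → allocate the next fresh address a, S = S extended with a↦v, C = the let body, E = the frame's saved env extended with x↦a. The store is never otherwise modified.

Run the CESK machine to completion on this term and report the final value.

Answer: -4

Derivation:
t=0: [C=(let w = (((λq. 3) 2) - (2 * 0)) in -4) | E=∅ | S=∅ | K=∅]
t=1: [C=(((λq. 3) 2) - (2 * 0)) | E=∅ | S=∅ | K=[let w]]
t=2: [C=((λq. 3) 2) | E=∅ | S=∅ | K=[subR :: let w]]
t=3: [C=(λq. 3) | E=∅ | S=∅ | K=[arg :: subR :: let w]]
t=4: [C=2 | E=∅ | S=∅ | K=[fun :: subR :: let w]]
t=5: [C=3 | E={q↦0} | S={0↦2} | K=[subR :: let w]]
t=6: [C=(2 * 0) | E=∅ | S={0↦2} | K=[subL(3) :: let w]]
t=7: [C=2 | E=∅ | S={0↦2} | K=[mulR :: subL(3) :: let w]]
t=8: [C=0 | E=∅ | S={0↦2} | K=[mulL(2) :: subL(3) :: let w]]
t=9: [C=-4 | E={w↦1} | S={0↦2, 1↦3} | K=∅]
→ final value -4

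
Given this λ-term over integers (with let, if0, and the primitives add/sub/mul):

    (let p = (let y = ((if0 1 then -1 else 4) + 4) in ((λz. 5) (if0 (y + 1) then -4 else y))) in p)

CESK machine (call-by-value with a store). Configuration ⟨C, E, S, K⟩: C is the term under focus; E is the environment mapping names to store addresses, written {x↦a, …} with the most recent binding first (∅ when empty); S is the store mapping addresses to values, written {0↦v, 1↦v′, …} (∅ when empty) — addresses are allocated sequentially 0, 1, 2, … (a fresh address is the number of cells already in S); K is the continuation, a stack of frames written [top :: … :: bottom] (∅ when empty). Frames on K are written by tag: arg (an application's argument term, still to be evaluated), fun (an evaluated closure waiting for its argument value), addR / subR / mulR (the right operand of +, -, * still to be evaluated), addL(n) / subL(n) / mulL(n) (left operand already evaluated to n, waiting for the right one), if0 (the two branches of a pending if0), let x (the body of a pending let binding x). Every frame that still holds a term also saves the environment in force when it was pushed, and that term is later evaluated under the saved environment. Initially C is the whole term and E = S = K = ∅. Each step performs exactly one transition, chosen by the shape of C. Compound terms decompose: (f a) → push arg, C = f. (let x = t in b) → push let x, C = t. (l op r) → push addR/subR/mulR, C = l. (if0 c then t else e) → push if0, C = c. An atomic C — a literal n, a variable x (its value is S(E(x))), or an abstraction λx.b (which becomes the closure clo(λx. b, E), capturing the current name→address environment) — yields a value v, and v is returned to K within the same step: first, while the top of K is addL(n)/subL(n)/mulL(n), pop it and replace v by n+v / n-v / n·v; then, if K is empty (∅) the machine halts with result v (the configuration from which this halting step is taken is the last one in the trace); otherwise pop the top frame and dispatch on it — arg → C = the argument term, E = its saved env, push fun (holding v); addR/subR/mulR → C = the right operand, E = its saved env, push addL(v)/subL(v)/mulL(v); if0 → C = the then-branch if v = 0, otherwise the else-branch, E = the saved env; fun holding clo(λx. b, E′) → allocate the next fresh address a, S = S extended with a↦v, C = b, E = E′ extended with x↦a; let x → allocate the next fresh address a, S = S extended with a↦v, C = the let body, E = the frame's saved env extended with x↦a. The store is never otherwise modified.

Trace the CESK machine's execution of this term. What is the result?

[0] [C=(let p = (let y = ((if0 1 then -1 else 4) + 4) in ((λz. 5) (if0 (y + 1) then -4 else y))) in p) | E=∅ | S=∅ | K=∅]
[1] [C=(let y = ((if0 1 then -1 else 4) + 4) in ((λz. 5) (if0 (y + 1) then -4 else y))) | E=∅ | S=∅ | K=[let p]]
[2] [C=((if0 1 then -1 else 4) + 4) | E=∅ | S=∅ | K=[let y :: let p]]
[3] [C=(if0 1 then -1 else 4) | E=∅ | S=∅ | K=[addR :: let y :: let p]]
[4] [C=1 | E=∅ | S=∅ | K=[if0 :: addR :: let y :: let p]]
[5] [C=4 | E=∅ | S=∅ | K=[addR :: let y :: let p]]
[6] [C=4 | E=∅ | S=∅ | K=[addL(4) :: let y :: let p]]
[7] [C=((λz. 5) (if0 (y + 1) then -4 else y)) | E={y↦0} | S={0↦8} | K=[let p]]
[8] [C=(λz. 5) | E={y↦0} | S={0↦8} | K=[arg :: let p]]
[9] [C=(if0 (y + 1) then -4 else y) | E={y↦0} | S={0↦8} | K=[fun :: let p]]
[10] [C=(y + 1) | E={y↦0} | S={0↦8} | K=[if0 :: fun :: let p]]
[11] [C=y | E={y↦0} | S={0↦8} | K=[addR :: if0 :: fun :: let p]]
[12] [C=1 | E={y↦0} | S={0↦8} | K=[addL(8) :: if0 :: fun :: let p]]
[13] [C=y | E={y↦0} | S={0↦8} | K=[fun :: let p]]
[14] [C=5 | E={z↦1, y↦0} | S={0↦8, 1↦8} | K=[let p]]
[15] [C=p | E={p↦2} | S={0↦8, 1↦8, 2↦5} | K=∅]
→ final value 5

Answer: 5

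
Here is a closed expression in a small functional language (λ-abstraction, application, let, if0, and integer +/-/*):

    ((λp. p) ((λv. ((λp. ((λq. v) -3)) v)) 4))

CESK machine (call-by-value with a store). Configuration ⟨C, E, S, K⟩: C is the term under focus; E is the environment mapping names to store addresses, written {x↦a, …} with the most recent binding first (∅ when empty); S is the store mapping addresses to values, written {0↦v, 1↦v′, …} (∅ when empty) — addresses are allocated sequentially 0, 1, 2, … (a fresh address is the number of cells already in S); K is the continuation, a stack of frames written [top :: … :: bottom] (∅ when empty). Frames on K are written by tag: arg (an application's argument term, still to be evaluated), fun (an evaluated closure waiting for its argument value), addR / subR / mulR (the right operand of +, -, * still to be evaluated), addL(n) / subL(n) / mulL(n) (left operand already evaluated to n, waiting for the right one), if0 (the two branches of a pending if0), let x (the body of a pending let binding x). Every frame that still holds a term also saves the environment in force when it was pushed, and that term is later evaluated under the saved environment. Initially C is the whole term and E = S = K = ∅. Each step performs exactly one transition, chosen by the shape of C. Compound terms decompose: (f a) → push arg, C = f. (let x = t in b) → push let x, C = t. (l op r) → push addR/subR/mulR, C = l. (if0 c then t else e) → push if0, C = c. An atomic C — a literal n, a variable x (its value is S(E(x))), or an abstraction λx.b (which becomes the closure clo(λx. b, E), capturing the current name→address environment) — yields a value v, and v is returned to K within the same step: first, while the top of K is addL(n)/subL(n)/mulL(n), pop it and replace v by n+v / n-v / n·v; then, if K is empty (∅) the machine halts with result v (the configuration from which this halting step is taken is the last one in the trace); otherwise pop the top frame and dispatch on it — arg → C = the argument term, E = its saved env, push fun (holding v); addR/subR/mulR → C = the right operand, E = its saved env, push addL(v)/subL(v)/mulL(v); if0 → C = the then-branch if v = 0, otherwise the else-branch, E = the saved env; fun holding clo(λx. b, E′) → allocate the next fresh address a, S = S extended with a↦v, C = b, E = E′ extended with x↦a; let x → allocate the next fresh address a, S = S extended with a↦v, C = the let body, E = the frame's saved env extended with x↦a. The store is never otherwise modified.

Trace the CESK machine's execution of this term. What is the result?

[0] ⟨C=((λp. p) ((λv. ((λp. ((λq. v) -3)) v)) 4)); E=∅; S=∅; K=∅⟩
[1] ⟨C=(λp. p); E=∅; S=∅; K=[arg]⟩
[2] ⟨C=((λv. ((λp. ((λq. v) -3)) v)) 4); E=∅; S=∅; K=[fun]⟩
[3] ⟨C=(λv. ((λp. ((λq. v) -3)) v)); E=∅; S=∅; K=[arg :: fun]⟩
[4] ⟨C=4; E=∅; S=∅; K=[fun :: fun]⟩
[5] ⟨C=((λp. ((λq. v) -3)) v); E={v↦0}; S={0↦4}; K=[fun]⟩
[6] ⟨C=(λp. ((λq. v) -3)); E={v↦0}; S={0↦4}; K=[arg :: fun]⟩
[7] ⟨C=v; E={v↦0}; S={0↦4}; K=[fun :: fun]⟩
[8] ⟨C=((λq. v) -3); E={p↦1, v↦0}; S={0↦4, 1↦4}; K=[fun]⟩
[9] ⟨C=(λq. v); E={p↦1, v↦0}; S={0↦4, 1↦4}; K=[arg :: fun]⟩
[10] ⟨C=-3; E={p↦1, v↦0}; S={0↦4, 1↦4}; K=[fun :: fun]⟩
[11] ⟨C=v; E={q↦2, p↦1, v↦0}; S={0↦4, 1↦4, 2↦-3}; K=[fun]⟩
[12] ⟨C=p; E={p↦3}; S={0↦4, 1↦4, 2↦-3, 3↦4}; K=∅⟩
→ final value 4

Answer: 4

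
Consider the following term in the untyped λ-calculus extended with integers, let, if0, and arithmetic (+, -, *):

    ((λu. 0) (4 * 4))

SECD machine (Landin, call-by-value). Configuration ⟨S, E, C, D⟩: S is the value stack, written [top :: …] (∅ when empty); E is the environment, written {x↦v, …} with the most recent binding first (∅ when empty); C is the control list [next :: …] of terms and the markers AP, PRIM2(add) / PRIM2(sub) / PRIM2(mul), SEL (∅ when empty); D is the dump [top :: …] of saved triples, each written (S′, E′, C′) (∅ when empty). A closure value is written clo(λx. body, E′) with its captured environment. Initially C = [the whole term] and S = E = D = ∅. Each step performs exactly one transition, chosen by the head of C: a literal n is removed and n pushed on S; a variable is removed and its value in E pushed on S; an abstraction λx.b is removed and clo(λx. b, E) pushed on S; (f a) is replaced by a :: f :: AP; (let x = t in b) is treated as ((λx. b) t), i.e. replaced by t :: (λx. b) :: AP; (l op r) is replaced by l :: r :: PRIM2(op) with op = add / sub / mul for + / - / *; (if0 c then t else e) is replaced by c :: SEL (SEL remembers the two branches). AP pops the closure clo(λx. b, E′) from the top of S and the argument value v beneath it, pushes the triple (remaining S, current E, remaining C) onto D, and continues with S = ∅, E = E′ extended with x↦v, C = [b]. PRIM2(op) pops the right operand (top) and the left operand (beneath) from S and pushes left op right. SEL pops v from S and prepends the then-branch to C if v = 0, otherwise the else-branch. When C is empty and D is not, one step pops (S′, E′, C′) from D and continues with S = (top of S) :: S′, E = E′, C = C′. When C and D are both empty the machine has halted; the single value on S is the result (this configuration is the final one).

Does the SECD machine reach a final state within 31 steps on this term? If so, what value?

0. [S=∅ | E=∅ | C=[((λu. 0) (4 * 4))] | D=∅]
1. [S=∅ | E=∅ | C=[(4 * 4) :: (λu. 0) :: AP] | D=∅]
2. [S=∅ | E=∅ | C=[4 :: 4 :: PRIM2(mul) :: (λu. 0) :: AP] | D=∅]
3. [S=[4] | E=∅ | C=[4 :: PRIM2(mul) :: (λu. 0) :: AP] | D=∅]
4. [S=[4 :: 4] | E=∅ | C=[PRIM2(mul) :: (λu. 0) :: AP] | D=∅]
5. [S=[16] | E=∅ | C=[(λu. 0) :: AP] | D=∅]
6. [S=[clo(λu. 0, ∅) :: 16] | E=∅ | C=[AP] | D=∅]
7. [S=∅ | E={u↦16} | C=[0] | D=[(∅, ∅, ∅)]]
8. [S=[0] | E={u↦16} | C=∅ | D=[(∅, ∅, ∅)]]
9. [S=[0] | E=∅ | C=∅ | D=∅]
→ final value 0

Answer: 0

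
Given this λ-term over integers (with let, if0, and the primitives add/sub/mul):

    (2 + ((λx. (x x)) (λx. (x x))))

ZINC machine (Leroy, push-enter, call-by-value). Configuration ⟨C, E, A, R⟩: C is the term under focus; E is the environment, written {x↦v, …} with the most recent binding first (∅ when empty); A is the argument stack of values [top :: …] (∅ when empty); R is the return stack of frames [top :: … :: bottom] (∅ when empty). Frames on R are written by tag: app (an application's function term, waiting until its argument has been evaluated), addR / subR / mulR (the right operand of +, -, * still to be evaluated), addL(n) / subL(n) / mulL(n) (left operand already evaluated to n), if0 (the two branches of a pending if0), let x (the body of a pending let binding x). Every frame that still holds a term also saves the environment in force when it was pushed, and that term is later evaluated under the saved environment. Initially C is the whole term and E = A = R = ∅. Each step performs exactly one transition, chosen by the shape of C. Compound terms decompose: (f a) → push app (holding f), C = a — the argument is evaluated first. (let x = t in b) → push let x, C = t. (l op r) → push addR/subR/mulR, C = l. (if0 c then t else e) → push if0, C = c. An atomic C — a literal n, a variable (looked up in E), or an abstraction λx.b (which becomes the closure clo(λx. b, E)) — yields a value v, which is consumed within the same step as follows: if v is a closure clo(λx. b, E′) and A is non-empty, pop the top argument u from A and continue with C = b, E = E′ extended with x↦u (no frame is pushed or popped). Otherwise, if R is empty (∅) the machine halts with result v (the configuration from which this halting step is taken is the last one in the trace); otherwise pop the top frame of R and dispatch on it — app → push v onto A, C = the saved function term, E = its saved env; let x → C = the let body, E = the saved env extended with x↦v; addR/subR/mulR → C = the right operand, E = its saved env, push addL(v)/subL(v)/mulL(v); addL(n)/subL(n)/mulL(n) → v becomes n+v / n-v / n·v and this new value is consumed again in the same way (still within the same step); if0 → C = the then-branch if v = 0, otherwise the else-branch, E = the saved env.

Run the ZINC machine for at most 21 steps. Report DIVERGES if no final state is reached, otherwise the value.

[0] ⟨C=(2 + ((λx. (x x)) (λx. (x x)))); E=∅; A=∅; R=∅⟩
[1] ⟨C=2; E=∅; A=∅; R=[addR]⟩
[2] ⟨C=((λx. (x x)) (λx. (x x))); E=∅; A=∅; R=[addL(2)]⟩
[3] ⟨C=(λx. (x x)); E=∅; A=∅; R=[app :: addL(2)]⟩
[4] ⟨C=(λx. (x x)); E=∅; A=[clo(λx. (x x), ∅)]; R=[addL(2)]⟩
[5] ⟨C=(x x); E={x↦clo(λx. (x x), ∅)}; A=∅; R=[addL(2)]⟩
[6] ⟨C=x; E={x↦clo(λx. (x x), ∅)}; A=∅; R=[app :: addL(2)]⟩
[7] ⟨C=x; E={x↦clo(λx. (x x), ∅)}; A=[clo(λx. (x x), ∅)]; R=[addL(2)]⟩
… configuration repeats with period 3 (steps 5–7 recur indefinitely) …

Answer: DIVERGES (no final state within 21 steps)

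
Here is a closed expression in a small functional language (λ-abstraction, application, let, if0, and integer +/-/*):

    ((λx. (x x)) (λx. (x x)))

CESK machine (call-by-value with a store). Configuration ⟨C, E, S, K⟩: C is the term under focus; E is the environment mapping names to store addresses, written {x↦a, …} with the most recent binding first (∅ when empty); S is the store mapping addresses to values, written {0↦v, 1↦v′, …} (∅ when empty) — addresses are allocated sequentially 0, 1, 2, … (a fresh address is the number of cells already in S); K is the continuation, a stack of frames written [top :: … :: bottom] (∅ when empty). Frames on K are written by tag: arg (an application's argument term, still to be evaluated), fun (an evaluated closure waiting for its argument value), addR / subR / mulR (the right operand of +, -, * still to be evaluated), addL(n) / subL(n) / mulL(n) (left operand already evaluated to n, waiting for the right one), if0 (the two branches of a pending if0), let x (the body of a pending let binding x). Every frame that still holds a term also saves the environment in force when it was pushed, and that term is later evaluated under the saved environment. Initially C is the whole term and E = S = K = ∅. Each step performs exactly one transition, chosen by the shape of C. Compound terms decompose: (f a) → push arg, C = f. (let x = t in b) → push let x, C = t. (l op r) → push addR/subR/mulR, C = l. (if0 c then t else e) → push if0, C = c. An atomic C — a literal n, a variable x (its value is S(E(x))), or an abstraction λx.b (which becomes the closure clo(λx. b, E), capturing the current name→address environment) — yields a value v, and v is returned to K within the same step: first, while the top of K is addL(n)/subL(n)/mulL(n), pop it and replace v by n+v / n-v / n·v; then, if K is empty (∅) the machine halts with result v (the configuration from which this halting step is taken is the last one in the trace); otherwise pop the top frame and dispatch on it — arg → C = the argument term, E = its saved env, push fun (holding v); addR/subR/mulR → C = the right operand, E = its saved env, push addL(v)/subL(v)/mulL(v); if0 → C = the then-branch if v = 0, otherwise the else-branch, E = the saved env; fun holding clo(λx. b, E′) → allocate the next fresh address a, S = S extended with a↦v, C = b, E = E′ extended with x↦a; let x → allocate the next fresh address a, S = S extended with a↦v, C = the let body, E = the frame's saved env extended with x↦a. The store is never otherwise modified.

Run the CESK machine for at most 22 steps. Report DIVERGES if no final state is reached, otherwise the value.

Answer: DIVERGES (no final state within 22 steps)

Derivation:
step 0: ⟨C=((λx. (x x)) (λx. (x x))); E=∅; S=∅; K=∅⟩
step 1: ⟨C=(λx. (x x)); E=∅; S=∅; K=[arg]⟩
step 2: ⟨C=(λx. (x x)); E=∅; S=∅; K=[fun]⟩
step 3: ⟨C=(x x); E={x↦0}; S={0↦clo(λx. (x x), ∅)}; K=∅⟩
step 4: ⟨C=x; E={x↦0}; S={0↦clo(λx. (x x), ∅)}; K=[arg]⟩
step 5: ⟨C=x; E={x↦0}; S={0↦clo(λx. (x x), ∅)}; K=[fun]⟩
step 6: ⟨C=(x x); E={x↦1}; S={0↦clo(λx. (x x), ∅), 1↦clo(λx. (x x), ∅)}; K=∅⟩
step 7: ⟨C=x; E={x↦1}; S={0↦clo(λx. (x x), ∅), 1↦clo(λx. (x x), ∅)}; K=[arg]⟩
step 8: ⟨C=x; E={x↦1}; S={0↦clo(λx. (x x), ∅), 1↦clo(λx. (x x), ∅)}; K=[fun]⟩
step 9: ⟨C=(x x); E={x↦2}; S={0↦clo(λx. (x x), ∅), 1↦clo(λx. (x x), ∅), 2↦clo(λx. (x x), ∅)}; K=∅⟩
step 10: ⟨C=x; E={x↦2}; S={0↦clo(λx. (x x), ∅), 1↦clo(λx. (x x), ∅), 2↦clo(λx. (x x), ∅)}; K=[arg]⟩
step 11: ⟨C=x; E={x↦2}; S={0↦clo(λx. (x x), ∅), 1↦clo(λx. (x x), ∅), 2↦clo(λx. (x x), ∅)}; K=[fun]⟩
step 12: ⟨C=(x x); E={x↦3}; S={0↦clo(λx. (x x), ∅), 1↦clo(λx. (x x), ∅), 2↦clo(λx. (x x), ∅), 3↦clo(λx. (x x), ∅)}; K=∅⟩
step 13: ⟨C=x; E={x↦3}; S={0↦clo(λx. (x x), ∅), 1↦clo(λx. (x x), ∅), 2↦clo(λx. (x x), ∅), 3↦clo(λx. (x x), ∅)}; K=[arg]⟩
step 14: ⟨C=x; E={x↦3}; S={0↦clo(λx. (x x), ∅), 1↦clo(λx. (x x), ∅), 2↦clo(λx. (x x), ∅), 3↦clo(λx. (x x), ∅)}; K=[fun]⟩
step 15: ⟨C=(x x); E={x↦4}; S={0↦clo(λx. (x x), ∅), 1↦clo(λx. (x x), ∅), 2↦clo(λx. (x x), ∅), 3↦clo(λx. (x x), ∅), 4↦clo(λx. (x x), ∅)}; K=∅⟩
step 16: ⟨C=x; E={x↦4}; S={0↦clo(λx. (x x), ∅), 1↦clo(λx. (x x), ∅), 2↦clo(λx. (x x), ∅), 3↦clo(λx. (x x), ∅), 4↦clo(λx. (x x), ∅)}; K=[arg]⟩
step 17: ⟨C=x; E={x↦4}; S={0↦clo(λx. (x x), ∅), 1↦clo(λx. (x x), ∅), 2↦clo(λx. (x x), ∅), 3↦clo(λx. (x x), ∅), 4↦clo(λx. (x x), ∅)}; K=[fun]⟩
step 18: ⟨C=(x x); E={x↦5}; S={0↦clo(λx. (x x), ∅), 1↦clo(λx. (x x), ∅), 2↦clo(λx. (x x), ∅), 3↦clo(λx. (x x), ∅), 4↦clo(λx. (x x), ∅), 5↦clo(λx. (x x), ∅)}; K=∅⟩
step 19: ⟨C=x; E={x↦5}; S={0↦clo(λx. (x x), ∅), 1↦clo(λx. (x x), ∅), 2↦clo(λx. (x x), ∅), 3↦clo(λx. (x x), ∅), 4↦clo(λx. (x x), ∅), 5↦clo(λx. (x x), ∅)}; K=[arg]⟩
step 20: ⟨C=x; E={x↦5}; S={0↦clo(λx. (x x), ∅), 1↦clo(λx. (x x), ∅), 2↦clo(λx. (x x), ∅), 3↦clo(λx. (x x), ∅), 4↦clo(λx. (x x), ∅), 5↦clo(λx. (x x), ∅)}; K=[fun]⟩
step 21: ⟨C=(x x); E={x↦6}; S={0↦clo(λx. (x x), ∅), 1↦clo(λx. (x x), ∅), 2↦clo(λx. (x x), ∅), 3↦clo(λx. (x x), ∅), 4↦clo(λx. (x x), ∅), 5↦clo(λx. (x x), ∅), 6↦clo(λx. (x x), ∅)}; K=∅⟩
step 22: ⟨C=x; E={x↦6}; S={0↦clo(λx. (x x), ∅), 1↦clo(λx. (x x), ∅), 2↦clo(λx. (x x), ∅), 3↦clo(λx. (x x), ∅), 4↦clo(λx. (x x), ∅), 5↦clo(λx. (x x), ∅), 6↦clo(λx. (x x), ∅)}; K=[arg]⟩
→ 22 transitions taken and the configuration is still not final: no result within 22 steps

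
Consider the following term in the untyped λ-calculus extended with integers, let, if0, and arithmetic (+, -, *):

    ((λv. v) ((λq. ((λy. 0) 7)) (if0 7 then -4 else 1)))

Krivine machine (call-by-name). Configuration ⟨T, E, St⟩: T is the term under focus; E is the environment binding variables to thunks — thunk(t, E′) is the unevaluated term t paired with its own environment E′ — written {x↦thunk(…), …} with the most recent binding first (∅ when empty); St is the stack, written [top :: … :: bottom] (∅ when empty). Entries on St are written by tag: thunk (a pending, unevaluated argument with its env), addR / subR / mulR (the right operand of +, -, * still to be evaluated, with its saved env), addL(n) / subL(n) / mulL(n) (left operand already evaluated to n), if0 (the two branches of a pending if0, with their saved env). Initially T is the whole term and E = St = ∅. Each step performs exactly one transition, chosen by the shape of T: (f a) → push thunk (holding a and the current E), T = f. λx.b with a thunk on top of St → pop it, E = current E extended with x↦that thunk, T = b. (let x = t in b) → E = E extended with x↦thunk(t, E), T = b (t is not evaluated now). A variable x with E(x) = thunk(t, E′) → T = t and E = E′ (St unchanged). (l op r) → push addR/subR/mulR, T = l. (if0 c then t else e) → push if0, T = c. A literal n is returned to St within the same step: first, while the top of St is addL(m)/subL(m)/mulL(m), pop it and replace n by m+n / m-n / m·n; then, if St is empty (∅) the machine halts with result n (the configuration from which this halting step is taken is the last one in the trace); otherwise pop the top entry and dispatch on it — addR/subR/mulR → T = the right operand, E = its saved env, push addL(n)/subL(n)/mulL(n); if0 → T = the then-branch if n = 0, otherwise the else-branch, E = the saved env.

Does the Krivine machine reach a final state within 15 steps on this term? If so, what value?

[0] ⟨T=((λv. v) ((λq. ((λy. 0) 7)) (if0 7 then -4 else 1))); E=∅; St=∅⟩
[1] ⟨T=(λv. v); E=∅; St=[thunk]⟩
[2] ⟨T=v; E={v↦thunk(((λq. ((λy. 0) 7)) (if0 7 then -4 else 1)), ∅)}; St=∅⟩
[3] ⟨T=((λq. ((λy. 0) 7)) (if0 7 then -4 else 1)); E=∅; St=∅⟩
[4] ⟨T=(λq. ((λy. 0) 7)); E=∅; St=[thunk]⟩
[5] ⟨T=((λy. 0) 7); E={q↦thunk((if0 7 then -4 else 1), ∅)}; St=∅⟩
[6] ⟨T=(λy. 0); E={q↦thunk((if0 7 then -4 else 1), ∅)}; St=[thunk]⟩
[7] ⟨T=0; E={y↦thunk(7, {q↦thunk((if0 7 then -4 else 1), ∅)}), q↦thunk((if0 7 then -4 else 1), ∅)}; St=∅⟩
→ final value 0

Answer: 0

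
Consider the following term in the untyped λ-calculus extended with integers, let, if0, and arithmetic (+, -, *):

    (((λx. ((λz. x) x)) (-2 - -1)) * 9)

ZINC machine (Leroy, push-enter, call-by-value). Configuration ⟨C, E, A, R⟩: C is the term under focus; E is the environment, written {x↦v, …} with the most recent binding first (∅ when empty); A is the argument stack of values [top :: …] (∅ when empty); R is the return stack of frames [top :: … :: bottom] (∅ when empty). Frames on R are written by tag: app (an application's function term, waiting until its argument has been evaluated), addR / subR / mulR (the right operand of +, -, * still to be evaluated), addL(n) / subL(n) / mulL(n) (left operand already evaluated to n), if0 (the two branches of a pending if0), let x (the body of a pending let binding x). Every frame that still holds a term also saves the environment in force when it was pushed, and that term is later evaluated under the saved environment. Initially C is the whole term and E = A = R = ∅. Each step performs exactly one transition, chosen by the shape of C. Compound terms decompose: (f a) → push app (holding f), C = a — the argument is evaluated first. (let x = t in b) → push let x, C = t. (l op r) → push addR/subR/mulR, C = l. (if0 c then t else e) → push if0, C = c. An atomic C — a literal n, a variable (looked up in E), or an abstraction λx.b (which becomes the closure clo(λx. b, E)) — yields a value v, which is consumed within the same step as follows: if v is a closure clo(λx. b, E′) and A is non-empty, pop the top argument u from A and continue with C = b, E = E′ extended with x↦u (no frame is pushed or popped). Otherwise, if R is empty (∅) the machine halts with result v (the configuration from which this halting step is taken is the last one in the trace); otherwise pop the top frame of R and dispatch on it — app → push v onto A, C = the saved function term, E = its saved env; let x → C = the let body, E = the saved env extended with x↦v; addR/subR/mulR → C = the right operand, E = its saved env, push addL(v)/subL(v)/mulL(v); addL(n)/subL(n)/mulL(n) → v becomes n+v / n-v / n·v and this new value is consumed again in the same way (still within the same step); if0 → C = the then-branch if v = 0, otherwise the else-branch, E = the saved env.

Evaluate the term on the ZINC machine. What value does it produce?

Answer: -9

Execution trace:
[0] [C=(((λx. ((λz. x) x)) (-2 - -1)) * 9) | E=∅ | A=∅ | R=∅]
[1] [C=((λx. ((λz. x) x)) (-2 - -1)) | E=∅ | A=∅ | R=[mulR]]
[2] [C=(-2 - -1) | E=∅ | A=∅ | R=[app :: mulR]]
[3] [C=-2 | E=∅ | A=∅ | R=[subR :: app :: mulR]]
[4] [C=-1 | E=∅ | A=∅ | R=[subL(-2) :: app :: mulR]]
[5] [C=(λx. ((λz. x) x)) | E=∅ | A=[-1] | R=[mulR]]
[6] [C=((λz. x) x) | E={x↦-1} | A=∅ | R=[mulR]]
[7] [C=x | E={x↦-1} | A=∅ | R=[app :: mulR]]
[8] [C=(λz. x) | E={x↦-1} | A=[-1] | R=[mulR]]
[9] [C=x | E={z↦-1, x↦-1} | A=∅ | R=[mulR]]
[10] [C=9 | E=∅ | A=∅ | R=[mulL(-1)]]
→ final value -9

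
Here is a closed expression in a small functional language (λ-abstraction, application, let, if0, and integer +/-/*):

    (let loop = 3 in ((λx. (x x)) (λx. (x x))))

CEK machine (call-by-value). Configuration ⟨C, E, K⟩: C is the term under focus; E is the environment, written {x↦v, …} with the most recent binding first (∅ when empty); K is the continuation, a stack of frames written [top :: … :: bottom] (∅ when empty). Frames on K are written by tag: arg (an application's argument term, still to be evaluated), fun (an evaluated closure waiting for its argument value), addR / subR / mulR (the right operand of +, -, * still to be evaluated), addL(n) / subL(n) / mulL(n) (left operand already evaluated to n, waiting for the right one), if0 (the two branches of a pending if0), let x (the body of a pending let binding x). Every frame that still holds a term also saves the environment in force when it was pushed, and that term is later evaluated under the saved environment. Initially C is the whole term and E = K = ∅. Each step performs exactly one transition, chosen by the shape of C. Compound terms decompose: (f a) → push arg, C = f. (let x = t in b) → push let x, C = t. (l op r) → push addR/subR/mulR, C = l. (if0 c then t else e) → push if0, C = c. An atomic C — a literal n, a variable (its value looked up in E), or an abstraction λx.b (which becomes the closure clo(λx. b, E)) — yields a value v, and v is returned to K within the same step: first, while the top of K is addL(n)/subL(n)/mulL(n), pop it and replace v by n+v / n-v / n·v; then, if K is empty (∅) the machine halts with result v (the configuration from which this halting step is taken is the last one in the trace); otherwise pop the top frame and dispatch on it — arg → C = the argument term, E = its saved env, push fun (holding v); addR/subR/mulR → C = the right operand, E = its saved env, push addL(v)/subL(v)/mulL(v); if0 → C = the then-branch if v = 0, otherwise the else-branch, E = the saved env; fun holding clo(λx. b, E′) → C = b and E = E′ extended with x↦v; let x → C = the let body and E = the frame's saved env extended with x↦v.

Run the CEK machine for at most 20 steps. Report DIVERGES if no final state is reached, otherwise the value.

Answer: DIVERGES (no final state within 20 steps)

Execution trace:
[0] [C=(let loop = 3 in ((λx. (x x)) (λx. (x x)))) | E=∅ | K=∅]
[1] [C=3 | E=∅ | K=[let loop]]
[2] [C=((λx. (x x)) (λx. (x x))) | E={loop↦3} | K=∅]
[3] [C=(λx. (x x)) | E={loop↦3} | K=[arg]]
[4] [C=(λx. (x x)) | E={loop↦3} | K=[fun]]
[5] [C=(x x) | E={x↦clo(λx. (x x), {loop↦3}), loop↦3} | K=∅]
[6] [C=x | E={x↦clo(λx. (x x), {loop↦3}), loop↦3} | K=[arg]]
[7] [C=x | E={x↦clo(λx. (x x), {loop↦3}), loop↦3} | K=[fun]]
… configuration repeats with period 3 (steps 5–7 recur indefinitely) …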